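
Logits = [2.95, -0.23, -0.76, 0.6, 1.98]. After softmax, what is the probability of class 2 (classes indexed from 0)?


Exponentials: e^2.95=19.106, e^-0.23=0.7945, e^-0.76=0.4677, e^0.6=1.8221, e^1.98=7.2427
Sum = 29.433
Softmax = [0.6491, 0.027, 0.0159, 0.0619, 0.2461]
p[2] = 0.4677/29.433 = 0.0159

0.0159


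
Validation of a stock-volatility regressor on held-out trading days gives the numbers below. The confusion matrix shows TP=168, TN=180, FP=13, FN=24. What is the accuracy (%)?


Accuracy = (TP+TN)/(TP+TN+FP+FN)
= (168+180)/(385)
= 348/385 = 90.39%

90.39%


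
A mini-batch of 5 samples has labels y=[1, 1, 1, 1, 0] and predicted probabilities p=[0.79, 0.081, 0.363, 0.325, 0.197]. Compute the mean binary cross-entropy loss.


L[0] = -ln(0.79) = 0.2357
L[1] = -ln(0.081) = 2.5133
L[2] = -ln(0.363) = 1.0134
L[3] = -ln(0.325) = 1.1239
L[4] = -ln(1-0.197) = -ln(0.803) = 0.2194
mean = (0.2357 + 2.5133 + 1.0134 + 1.1239 + 0.2194)/5 = 1.0211

1.0211


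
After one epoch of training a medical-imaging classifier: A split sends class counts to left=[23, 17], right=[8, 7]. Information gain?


Parent = [31, 24], H_parent = 0.9883
H_left = 0.9837 (n=40), H_right = 0.9968 (n=15)
H_children = (40/55)·0.9837 + (15/55)·0.9968 = 0.9873
IG = 0.9883 - 0.9873 = 0.001

0.001


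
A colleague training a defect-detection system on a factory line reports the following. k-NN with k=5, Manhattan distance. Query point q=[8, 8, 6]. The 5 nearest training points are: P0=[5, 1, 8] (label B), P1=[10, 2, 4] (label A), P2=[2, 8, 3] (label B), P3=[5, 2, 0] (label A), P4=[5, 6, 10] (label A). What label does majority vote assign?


d(q,P0) = 12  (label B)
d(q,P1) = 10  (label A)
d(q,P2) = 9  (label B)
d(q,P3) = 15  (label A)
d(q,P4) = 9  (label A)
Votes: A=3, B=2
Majority → A

A


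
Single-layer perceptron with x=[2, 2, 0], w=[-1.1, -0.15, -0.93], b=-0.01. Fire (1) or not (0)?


z = (2)·(-1.1) + (2)·(-0.15) + (0)·(-0.93) - 0.01
  = -2.51
step(z) = 0 (z<0)

0


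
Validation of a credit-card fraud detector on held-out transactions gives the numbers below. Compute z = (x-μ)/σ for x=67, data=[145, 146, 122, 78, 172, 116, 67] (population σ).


μ = 120.8571, σ = 35.0364
z = (67 - 120.8571)/35.0364 = -1.5372

-1.5372


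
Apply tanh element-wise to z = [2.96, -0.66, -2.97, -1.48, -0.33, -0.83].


tanh(2.96) = 0.9946
tanh(-0.66) = -0.5784
tanh(-2.97) = -0.9947
tanh(-1.48) = -0.9015
tanh(-0.33) = -0.3185
tanh(-0.83) = -0.6805
result = [0.9946, -0.5784, -0.9947, -0.9015, -0.3185, -0.6805]

[0.9946, -0.5784, -0.9947, -0.9015, -0.3185, -0.6805]


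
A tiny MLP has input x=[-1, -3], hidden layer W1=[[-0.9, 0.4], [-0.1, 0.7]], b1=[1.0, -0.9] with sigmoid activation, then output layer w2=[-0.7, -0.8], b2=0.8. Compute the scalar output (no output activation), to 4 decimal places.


z1[0] = (-0.9)·(-1) + (0.4)·(-3) + 1.0 = 0.7
z1[1] = (-0.1)·(-1) + (0.7)·(-3) - 0.9 = -2.9
h = sigmoid(z1) = [0.6682, 0.0522]
output = (-0.7)·(0.6682) + (-0.8)·(0.0522) + 0.8 = 0.2905

0.2905


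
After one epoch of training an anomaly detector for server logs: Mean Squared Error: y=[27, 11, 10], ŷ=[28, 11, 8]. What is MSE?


Squared errors: (27-28)²=1, (11-11)²=0, (10-8)²=4
Sum = 5
MSE = 5/3 = 5/3

5/3


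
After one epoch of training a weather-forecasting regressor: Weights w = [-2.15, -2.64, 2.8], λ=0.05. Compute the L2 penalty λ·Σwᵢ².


‖w‖₂² = (-2.15)² + (-2.64)² + (2.8)²
     = 4.6225 + 6.9696 + 7.84
     = 19.4321
λ·‖w‖₂² = 0.05·19.4321 = 0.971605

0.971605


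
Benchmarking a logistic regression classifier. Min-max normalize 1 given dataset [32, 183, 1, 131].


min=1, max=183
(1-1)/(183-1) = 0/182 = 0.0

0.0


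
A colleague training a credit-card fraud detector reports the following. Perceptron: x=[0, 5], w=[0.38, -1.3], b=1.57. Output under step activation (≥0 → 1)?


z = (0)·(0.38) + (5)·(-1.3) + 1.57
  = -4.93
step(z) = 0 (z<0)

0


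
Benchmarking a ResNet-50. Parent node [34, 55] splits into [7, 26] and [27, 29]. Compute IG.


Parent = [34, 55], H_parent = 0.9595
H_left = 0.7455 (n=33), H_right = 0.9991 (n=56)
H_children = (33/89)·0.7455 + (56/89)·0.9991 = 0.9051
IG = 0.9595 - 0.9051 = 0.0544

0.0544


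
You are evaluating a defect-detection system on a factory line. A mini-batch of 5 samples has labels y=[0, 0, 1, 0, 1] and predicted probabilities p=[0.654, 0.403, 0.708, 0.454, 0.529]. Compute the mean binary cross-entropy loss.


L[0] = -ln(1-0.654) = -ln(0.346) = 1.0613
L[1] = -ln(1-0.403) = -ln(0.597) = 0.5158
L[2] = -ln(0.708) = 0.3453
L[3] = -ln(1-0.454) = -ln(0.546) = 0.6051
L[4] = -ln(0.529) = 0.6368
mean = (1.0613 + 0.5158 + 0.3453 + 0.6051 + 0.6368)/5 = 0.6329

0.6329


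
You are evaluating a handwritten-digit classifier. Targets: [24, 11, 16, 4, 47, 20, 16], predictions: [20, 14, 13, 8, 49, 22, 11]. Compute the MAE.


Absolute errors: |24-20|=4, |11-14|=3, |16-13|=3, |4-8|=4, |47-49|=2, |20-22|=2, |16-11|=5
Sum = 23
MAE = 23/7 = 23/7

23/7


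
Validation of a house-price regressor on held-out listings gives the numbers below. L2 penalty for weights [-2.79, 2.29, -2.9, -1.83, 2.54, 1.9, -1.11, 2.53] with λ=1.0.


‖w‖₂² = (-2.79)² + (2.29)² + (-2.9)² + (-1.83)² + (2.54)² + (1.9)² + (-1.11)² + (2.53)²
     = 7.7841 + 5.2441 + 8.41 + 3.3489 + 6.4516 + 3.61 + 1.2321 + 6.4009
     = 42.4817
λ·‖w‖₂² = 1.0·42.4817 = 42.4817

42.4817


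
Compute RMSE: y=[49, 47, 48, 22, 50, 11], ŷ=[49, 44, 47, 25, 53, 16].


MSE = 53/6 = 8.8333
RMSE = √(53/6) = 2.9721

2.9721


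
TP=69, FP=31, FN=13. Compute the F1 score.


Precision = 69/100 = 0.69
Recall = 69/82 = 0.8415
F1 = 2·P·R/(P+R) = 2·TP/(2·TP+FP+FN) = 138/(138+31+13) = 138/182 = 0.7582

0.7582


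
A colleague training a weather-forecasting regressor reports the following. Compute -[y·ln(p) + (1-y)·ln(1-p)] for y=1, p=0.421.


BCE = -[y·ln(p) + (1-y)·ln(1-p)]
= -1·ln(0.421) - 0
= -ln(0.421) = 0.8651

0.8651


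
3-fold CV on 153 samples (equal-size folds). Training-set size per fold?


Fold size = 153/3 = 51
Training per fold = 153 - 51 = 102

102


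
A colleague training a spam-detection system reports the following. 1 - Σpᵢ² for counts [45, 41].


Probabilities: [45/86, 41/86] ≈ [0.5233, 0.4767]
Σpᵢ² = (2025 + 1681)/86² = 3706/7396
Gini = 1 - Σpᵢ² = 1 - 3706/7396 = 0.4989

0.4989


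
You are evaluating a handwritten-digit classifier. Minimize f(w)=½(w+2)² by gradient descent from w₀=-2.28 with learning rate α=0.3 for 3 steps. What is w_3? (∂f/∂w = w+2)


step 1: grad = -2.28+2 = -0.28; w = -2.28 - 0.3·(-0.28) = -2.196
step 2: grad = -2.196+2 = -0.196; w = -2.196 - 0.3·(-0.196) = -2.1372
step 3: grad = -2.1372+2 = -0.1372; w = -2.1372 - 0.3·(-0.1372) = -2.09604

-2.09604


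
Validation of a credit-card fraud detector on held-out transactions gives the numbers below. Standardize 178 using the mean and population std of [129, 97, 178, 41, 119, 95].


μ = 109.8333, σ = 41.2731
z = (178 - 109.8333)/41.2731 = 1.6516

1.6516


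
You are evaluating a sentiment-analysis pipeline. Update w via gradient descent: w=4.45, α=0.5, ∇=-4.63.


w_new = w - α·∇
= 4.45 - 0.5·-4.63
= 4.45 + 2.315
= 6.765

6.765


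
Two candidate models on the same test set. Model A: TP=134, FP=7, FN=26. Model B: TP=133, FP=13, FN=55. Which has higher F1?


Model A: P=134/141=0.9504, R=134/160=0.8375, F1=2PR/(P+R)=2TP/(2TP+FP+FN)=268/301=0.8904
Model B: P=133/146=0.911, R=133/188=0.7074, F1=2PR/(P+R)=2TP/(2TP+FP+FN)=266/334=0.7964
0.8904 > 0.7964 → Model A

Model A


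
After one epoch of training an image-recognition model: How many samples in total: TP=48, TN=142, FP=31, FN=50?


Total = TP + TN + FP + FN
= 48 + 142 + 31 + 50
= 271
(Predicted positive: 79, predicted negative: 192)

271


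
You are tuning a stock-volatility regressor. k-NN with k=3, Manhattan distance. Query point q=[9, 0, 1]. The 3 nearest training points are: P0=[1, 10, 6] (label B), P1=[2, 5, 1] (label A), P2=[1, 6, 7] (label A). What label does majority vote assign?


d(q,P0) = 23  (label B)
d(q,P1) = 12  (label A)
d(q,P2) = 20  (label A)
Votes: A=2, B=1
Majority → A

A


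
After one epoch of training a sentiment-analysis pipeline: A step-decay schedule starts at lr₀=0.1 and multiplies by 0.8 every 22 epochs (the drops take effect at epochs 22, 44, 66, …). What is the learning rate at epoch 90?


n_drops = ⌊90/22⌋ = 4
lr = 0.1·0.8^4 = 0.1·0.4096 = 0.04096

0.04096


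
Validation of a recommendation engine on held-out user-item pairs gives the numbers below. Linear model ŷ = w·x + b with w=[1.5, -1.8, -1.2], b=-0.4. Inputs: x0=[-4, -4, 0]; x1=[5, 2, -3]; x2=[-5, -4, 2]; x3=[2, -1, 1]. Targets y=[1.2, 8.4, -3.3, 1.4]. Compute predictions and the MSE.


ŷ0 = (1.5)·(-4) + (-1.8)·(-4) + (-1.2)·(0) - 0.4 = 0.8
ŷ1 = (1.5)·(5) + (-1.8)·(2) + (-1.2)·(-3) - 0.4 = 7.1
ŷ2 = (1.5)·(-5) + (-1.8)·(-4) + (-1.2)·(2) - 0.4 = -3.1
ŷ3 = (1.5)·(2) + (-1.8)·(-1) + (-1.2)·(1) - 0.4 = 3.2
errors² = [0.16, 1.69, 0.04, 3.24]
MSE = 5.1300/4 = 1.2825

1.2825


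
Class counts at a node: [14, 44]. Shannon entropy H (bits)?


Probabilities: [14/58, 44/58] ≈ [0.2414, 0.7586]
H = -((14/58)·log₂(14/58) + (44/58)·log₂(44/58))
  = 0.7973 bits

0.7973 bits


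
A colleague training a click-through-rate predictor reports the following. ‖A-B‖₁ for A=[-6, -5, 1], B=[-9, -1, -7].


d = |-6+ 9| + |-5+ 1| + |1+ 7|
  = 3 + 4 + 8
  = 15

15


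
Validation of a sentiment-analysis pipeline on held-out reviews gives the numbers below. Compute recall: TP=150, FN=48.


Recall = TP/(TP+FN)
= 150/(150+48)
= 150/198 = 75.76%

75.76%


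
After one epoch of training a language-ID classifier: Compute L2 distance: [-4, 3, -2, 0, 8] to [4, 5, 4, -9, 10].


d = √((-4-4)² + (3-5)² + (-2-4)² + (0+ 9)² + (8-10)²)
  = √(64 + 4 + 36 + 81 + 4)
  = √189 = 13.7477

13.7477


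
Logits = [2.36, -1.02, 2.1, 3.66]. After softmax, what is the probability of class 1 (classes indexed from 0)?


Exponentials: e^2.36=10.591, e^-1.02=0.3606, e^2.1=8.1662, e^3.66=38.8613
Sum = 57.9791
Softmax = [0.1827, 0.0062, 0.1408, 0.6703]
p[1] = 0.3606/57.9791 = 0.0062

0.0062


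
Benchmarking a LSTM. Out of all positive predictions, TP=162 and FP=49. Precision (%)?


Precision = TP/(TP+FP)
= 162/(162+49)
= 162/211 = 76.78%

76.78%


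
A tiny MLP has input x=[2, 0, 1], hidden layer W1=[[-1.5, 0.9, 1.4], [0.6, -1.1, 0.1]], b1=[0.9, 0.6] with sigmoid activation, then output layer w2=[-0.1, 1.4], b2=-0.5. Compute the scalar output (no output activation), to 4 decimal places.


z1[0] = (-1.5)·(2) + (0.9)·(0) + (1.4)·(1) + 0.9 = -0.7
z1[1] = (0.6)·(2) + (-1.1)·(0) + (0.1)·(1) + 0.6 = 1.9
h = sigmoid(z1) = [0.3318, 0.8699]
output = (-0.1)·(0.3318) + (1.4)·(0.8699) - 0.5 = 0.6847

0.6847


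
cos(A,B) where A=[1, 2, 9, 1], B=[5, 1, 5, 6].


A·B = 1·5 + 2·1 + 9·5 + 1·6 = 58
‖A‖ = √87 = 9.3274, ‖B‖ = √87 = 9.3274
cos = 58/(√87·√87) = 58/√7569 = 0.6667

0.6667


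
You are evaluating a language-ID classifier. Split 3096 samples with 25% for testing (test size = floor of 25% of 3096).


Test = ⌊3096·25/100⌋ = 774
Train = 3096 - 774 = 2322

Train: 2322, Test: 774


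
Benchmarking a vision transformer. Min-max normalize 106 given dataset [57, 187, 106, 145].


min=57, max=187
(106-57)/(187-57) = 49/130 = 0.3769

0.3769


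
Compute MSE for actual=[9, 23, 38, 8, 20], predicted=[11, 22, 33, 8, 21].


Squared errors: (9-11)²=4, (23-22)²=1, (38-33)²=25, (8-8)²=0, (20-21)²=1
Sum = 31
MSE = 31/5 = 31/5

31/5


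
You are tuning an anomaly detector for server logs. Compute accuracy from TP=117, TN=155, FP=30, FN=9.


Accuracy = (TP+TN)/(TP+TN+FP+FN)
= (117+155)/(311)
= 272/311 = 87.46%

87.46%


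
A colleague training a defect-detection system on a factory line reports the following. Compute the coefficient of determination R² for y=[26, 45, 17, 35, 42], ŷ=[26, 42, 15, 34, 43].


ȳ = 33
SS_res = Σ(y-ŷ)² = 15
SS_tot = Σ(y-ȳ)² = 534
R² = 1 - SS_res/SS_tot = 1 - 0.0281 = 0.9719

0.9719


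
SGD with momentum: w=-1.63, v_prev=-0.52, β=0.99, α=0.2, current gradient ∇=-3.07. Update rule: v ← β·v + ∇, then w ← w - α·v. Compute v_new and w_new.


v_new = 0.99·-0.52 - 3.07 = -0.5148 - 3.07 = -3.5848
w_new = -1.63 - 0.2·-3.5848 = -1.63 + 0.71696 = -0.91304

v_new=-3.5848, w_new=-0.91304


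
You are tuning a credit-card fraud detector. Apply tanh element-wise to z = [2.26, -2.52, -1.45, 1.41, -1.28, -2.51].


tanh(2.26) = 0.9785
tanh(-2.52) = -0.9871
tanh(-1.45) = -0.8957
tanh(1.41) = 0.8875
tanh(-1.28) = -0.8565
tanh(-2.51) = -0.9869
result = [0.9785, -0.9871, -0.8957, 0.8875, -0.8565, -0.9869]

[0.9785, -0.9871, -0.8957, 0.8875, -0.8565, -0.9869]


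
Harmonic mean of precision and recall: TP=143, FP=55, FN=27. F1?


Precision = 143/198 = 0.7222
Recall = 143/170 = 0.8412
F1 = 2·P·R/(P+R) = 2·TP/(2·TP+FP+FN) = 286/(286+55+27) = 286/368 = 0.7772

0.7772


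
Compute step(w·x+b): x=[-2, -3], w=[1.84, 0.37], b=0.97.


z = (-2)·(1.84) + (-3)·(0.37) + 0.97
  = -3.82
step(z) = 0 (z<0)

0


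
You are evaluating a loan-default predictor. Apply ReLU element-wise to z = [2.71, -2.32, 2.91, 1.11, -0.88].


ReLU(2.71) = max(0, 2.71) = 2.71
ReLU(-2.32) = max(0, -2.32) = 0.0
ReLU(2.91) = max(0, 2.91) = 2.91
ReLU(1.11) = max(0, 1.11) = 1.11
ReLU(-0.88) = max(0, -0.88) = 0.0
result = [2.71, 0.0, 2.91, 1.11, 0.0]

[2.71, 0.0, 2.91, 1.11, 0.0]


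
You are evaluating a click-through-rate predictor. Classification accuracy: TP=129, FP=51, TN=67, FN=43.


Accuracy = (TP+TN)/(TP+TN+FP+FN)
= (129+67)/(290)
= 196/290 = 67.59%

67.59%


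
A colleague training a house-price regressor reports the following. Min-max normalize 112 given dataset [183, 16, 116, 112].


min=16, max=183
(112-16)/(183-16) = 96/167 = 0.5749

0.5749


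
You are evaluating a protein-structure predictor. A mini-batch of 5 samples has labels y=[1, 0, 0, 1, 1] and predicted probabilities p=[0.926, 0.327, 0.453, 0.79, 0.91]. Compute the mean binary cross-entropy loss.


L[0] = -ln(0.926) = 0.0769
L[1] = -ln(1-0.327) = -ln(0.673) = 0.396
L[2] = -ln(1-0.453) = -ln(0.547) = 0.6033
L[3] = -ln(0.79) = 0.2357
L[4] = -ln(0.91) = 0.0943
mean = (0.0769 + 0.396 + 0.6033 + 0.2357 + 0.0943)/5 = 0.2812

0.2812


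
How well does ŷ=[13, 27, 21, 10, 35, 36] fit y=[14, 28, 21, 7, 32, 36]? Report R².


ȳ = 23
SS_res = Σ(y-ŷ)² = 20
SS_tot = Σ(y-ȳ)² = 616
R² = 1 - SS_res/SS_tot = 1 - 0.0325 = 0.9675

0.9675


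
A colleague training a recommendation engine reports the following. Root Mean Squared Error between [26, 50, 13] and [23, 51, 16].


MSE = 19/3 = 6.3333
RMSE = √(19/3) = 2.5166

2.5166


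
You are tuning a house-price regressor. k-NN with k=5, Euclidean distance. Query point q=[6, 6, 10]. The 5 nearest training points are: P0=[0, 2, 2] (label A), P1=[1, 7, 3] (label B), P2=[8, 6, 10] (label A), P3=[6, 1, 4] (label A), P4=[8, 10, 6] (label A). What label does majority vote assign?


d(q,P0) = 10.7703  (label A)
d(q,P1) = 8.6603  (label B)
d(q,P2) = 2.0  (label A)
d(q,P3) = 7.8102  (label A)
d(q,P4) = 6.0  (label A)
Votes: A=4, B=1
Majority → A

A


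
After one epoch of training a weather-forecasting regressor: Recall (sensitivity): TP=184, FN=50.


Recall = TP/(TP+FN)
= 184/(184+50)
= 184/234 = 78.63%

78.63%


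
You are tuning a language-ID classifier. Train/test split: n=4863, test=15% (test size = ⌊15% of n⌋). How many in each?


Test = ⌊4863·15/100⌋ = 729
Train = 4863 - 729 = 4134

Train: 4134, Test: 729


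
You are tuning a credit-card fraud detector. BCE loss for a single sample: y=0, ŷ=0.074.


BCE = -[y·ln(p) + (1-y)·ln(1-p)]
= -0 - 1·ln(1-0.074)
= -ln(0.926) = 0.0769

0.0769


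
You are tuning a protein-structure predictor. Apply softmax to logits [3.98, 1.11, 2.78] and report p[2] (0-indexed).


Exponentials: e^3.98=53.517, e^1.11=3.0344, e^2.78=16.119
Sum = 72.6704
Softmax = [0.7364, 0.0418, 0.2218]
p[2] = 16.119/72.6704 = 0.2218

0.2218


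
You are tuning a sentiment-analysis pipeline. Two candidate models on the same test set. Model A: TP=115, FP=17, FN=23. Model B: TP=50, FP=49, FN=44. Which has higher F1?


Model A: P=115/132=0.8712, R=115/138=0.8333, F1=2PR/(P+R)=2TP/(2TP+FP+FN)=230/270=0.8519
Model B: P=50/99=0.5051, R=50/94=0.5319, F1=2PR/(P+R)=2TP/(2TP+FP+FN)=100/193=0.5181
0.8519 > 0.5181 → Model A

Model A


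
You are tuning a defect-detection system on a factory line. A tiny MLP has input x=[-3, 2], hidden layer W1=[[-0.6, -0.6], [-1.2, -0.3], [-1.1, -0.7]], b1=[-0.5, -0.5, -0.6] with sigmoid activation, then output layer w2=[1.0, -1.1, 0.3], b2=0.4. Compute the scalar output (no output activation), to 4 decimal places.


z1[0] = (-0.6)·(-3) + (-0.6)·(2) - 0.5 = 0.1
z1[1] = (-1.2)·(-3) + (-0.3)·(2) - 0.5 = 2.5
z1[2] = (-1.1)·(-3) + (-0.7)·(2) - 0.6 = 1.3
h = sigmoid(z1) = [0.525, 0.9241, 0.7858]
output = (1.0)·(0.525) + (-1.1)·(0.9241) + (0.3)·(0.7858) + 0.4 = 0.1442

0.1442


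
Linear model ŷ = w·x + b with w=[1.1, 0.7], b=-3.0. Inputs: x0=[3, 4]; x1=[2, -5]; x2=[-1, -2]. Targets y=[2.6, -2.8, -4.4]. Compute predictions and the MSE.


ŷ0 = (1.1)·(3) + (0.7)·(4) - 3.0 = 3.1
ŷ1 = (1.1)·(2) + (0.7)·(-5) - 3.0 = -4.3
ŷ2 = (1.1)·(-1) + (0.7)·(-2) - 3.0 = -5.5
errors² = [0.25, 2.25, 1.21]
MSE = 3.7100/3 = 1.2367

1.2367


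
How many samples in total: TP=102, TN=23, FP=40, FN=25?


Total = TP + TN + FP + FN
= 102 + 23 + 40 + 25
= 190
(Predicted positive: 142, predicted negative: 48)

190


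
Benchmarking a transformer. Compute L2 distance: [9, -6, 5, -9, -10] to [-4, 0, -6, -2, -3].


d = √((9+ 4)² + (-6-0)² + (5+ 6)² + (-9+ 2)² + (-10+ 3)²)
  = √(169 + 36 + 121 + 49 + 49)
  = √424 = 20.5913

20.5913


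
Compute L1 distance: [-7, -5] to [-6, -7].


d = |-7+ 6| + |-5+ 7|
  = 1 + 2
  = 3

3


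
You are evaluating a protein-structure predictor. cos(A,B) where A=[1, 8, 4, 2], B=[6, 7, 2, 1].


A·B = 1·6 + 8·7 + 4·2 + 2·1 = 72
‖A‖ = √85 = 9.2195, ‖B‖ = √90 = 9.4868
cos = 72/(√85·√90) = 72/√7650 = 0.8232

0.8232


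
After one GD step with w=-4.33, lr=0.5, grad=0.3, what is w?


w_new = w - α·∇
= -4.33 - 0.5·0.3
= -4.33 - 0.15
= -4.48

-4.48


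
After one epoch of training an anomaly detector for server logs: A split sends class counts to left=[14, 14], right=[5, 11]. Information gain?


Parent = [19, 25], H_parent = 0.9865
H_left = 1 (n=28), H_right = 0.896 (n=16)
H_children = (28/44)·1 + (16/44)·0.896 = 0.9622
IG = 0.9865 - 0.9622 = 0.0243

0.0243


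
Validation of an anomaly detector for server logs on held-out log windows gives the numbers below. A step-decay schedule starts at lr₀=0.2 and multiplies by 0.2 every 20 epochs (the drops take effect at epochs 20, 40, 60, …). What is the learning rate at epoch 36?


n_drops = ⌊36/20⌋ = 1
lr = 0.2·0.2^1 = 0.2·0.2 = 0.04

0.04


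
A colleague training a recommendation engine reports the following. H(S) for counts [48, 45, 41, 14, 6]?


Probabilities: [48/154, 45/154, 41/154, 14/154, 6/154] ≈ [0.3117, 0.2922, 0.2662, 0.0909, 0.039]
H = -((48/154)·log₂(48/154) + (45/154)·log₂(45/154) + (41/154)·log₂(41/154) + (14/154)·log₂(14/154) + (6/154)·log₂(6/154))
  = 2.0481 bits

2.0481 bits


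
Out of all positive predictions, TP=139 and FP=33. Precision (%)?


Precision = TP/(TP+FP)
= 139/(139+33)
= 139/172 = 80.81%

80.81%


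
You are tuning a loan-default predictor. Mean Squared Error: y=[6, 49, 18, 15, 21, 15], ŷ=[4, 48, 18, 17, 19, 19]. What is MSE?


Squared errors: (6-4)²=4, (49-48)²=1, (18-18)²=0, (15-17)²=4, (21-19)²=4, (15-19)²=16
Sum = 29
MSE = 29/6 = 29/6

29/6


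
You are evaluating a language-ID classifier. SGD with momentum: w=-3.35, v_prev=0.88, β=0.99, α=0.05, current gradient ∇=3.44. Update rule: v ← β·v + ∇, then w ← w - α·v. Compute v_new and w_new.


v_new = 0.99·0.88 + 3.44 = 0.8712 + 3.44 = 4.3112
w_new = -3.35 - 0.05·4.3112 = -3.35 - 0.21556 = -3.56556

v_new=4.3112, w_new=-3.56556


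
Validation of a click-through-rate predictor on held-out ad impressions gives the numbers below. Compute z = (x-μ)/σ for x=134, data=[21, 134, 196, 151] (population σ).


μ = 125.5, σ = 64.4457
z = (134 - 125.5)/64.4457 = 0.1319

0.1319


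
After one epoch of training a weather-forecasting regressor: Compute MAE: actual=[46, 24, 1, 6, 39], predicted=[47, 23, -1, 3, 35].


Absolute errors: |46-47|=1, |24-23|=1, |1+ 1|=2, |6-3|=3, |39-35|=4
Sum = 11
MAE = 11/5 = 11/5

11/5


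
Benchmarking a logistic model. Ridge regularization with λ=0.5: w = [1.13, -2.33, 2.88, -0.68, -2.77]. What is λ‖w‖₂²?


‖w‖₂² = (1.13)² + (-2.33)² + (2.88)² + (-0.68)² + (-2.77)²
     = 1.2769 + 5.4289 + 8.2944 + 0.4624 + 7.6729
     = 23.1355
λ·‖w‖₂² = 0.5·23.1355 = 11.56775

11.56775


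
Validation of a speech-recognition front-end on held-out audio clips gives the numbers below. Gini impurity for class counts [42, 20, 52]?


Probabilities: [42/114, 20/114, 52/114] ≈ [0.3684, 0.1754, 0.4561]
Σpᵢ² = (1764 + 400 + 2704)/114² = 4868/12996
Gini = 1 - Σpᵢ² = 1 - 4868/12996 = 0.6254

0.6254


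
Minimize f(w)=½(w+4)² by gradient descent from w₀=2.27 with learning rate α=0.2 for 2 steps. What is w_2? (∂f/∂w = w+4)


step 1: grad = 2.27+4 = 6.27; w = 2.27 - 0.2·(6.27) = 1.016
step 2: grad = 1.016+4 = 5.016; w = 1.016 - 0.2·(5.016) = 0.0128

0.0128


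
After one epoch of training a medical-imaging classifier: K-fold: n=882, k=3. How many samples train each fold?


Fold size = 882/3 = 294
Training per fold = 882 - 294 = 588

588


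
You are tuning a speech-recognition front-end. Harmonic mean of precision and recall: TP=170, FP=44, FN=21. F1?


Precision = 170/214 = 0.7944
Recall = 170/191 = 0.8901
F1 = 2·P·R/(P+R) = 2·TP/(2·TP+FP+FN) = 340/(340+44+21) = 340/405 = 0.8395

0.8395


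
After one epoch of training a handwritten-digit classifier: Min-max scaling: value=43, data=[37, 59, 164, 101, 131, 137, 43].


min=37, max=164
(43-37)/(164-37) = 6/127 = 0.0472

0.0472


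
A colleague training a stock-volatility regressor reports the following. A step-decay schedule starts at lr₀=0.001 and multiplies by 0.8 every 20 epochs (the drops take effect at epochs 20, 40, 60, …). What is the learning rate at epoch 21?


n_drops = ⌊21/20⌋ = 1
lr = 0.001·0.8^1 = 0.001·0.8 = 0.0008

0.0008


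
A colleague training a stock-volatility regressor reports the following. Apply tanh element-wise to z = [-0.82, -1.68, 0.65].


tanh(-0.82) = -0.6751
tanh(-1.68) = -0.9329
tanh(0.65) = 0.5717
result = [-0.6751, -0.9329, 0.5717]

[-0.6751, -0.9329, 0.5717]


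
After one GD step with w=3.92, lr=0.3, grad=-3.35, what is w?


w_new = w - α·∇
= 3.92 - 0.3·-3.35
= 3.92 + 1.005
= 4.925

4.925


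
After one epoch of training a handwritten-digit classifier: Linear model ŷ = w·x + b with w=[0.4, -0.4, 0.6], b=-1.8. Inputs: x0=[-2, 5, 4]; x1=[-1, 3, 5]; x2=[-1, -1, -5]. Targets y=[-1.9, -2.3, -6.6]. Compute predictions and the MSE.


ŷ0 = (0.4)·(-2) + (-0.4)·(5) + (0.6)·(4) - 1.8 = -2.2
ŷ1 = (0.4)·(-1) + (-0.4)·(3) + (0.6)·(5) - 1.8 = -0.4
ŷ2 = (0.4)·(-1) + (-0.4)·(-1) + (0.6)·(-5) - 1.8 = -4.8
errors² = [0.09, 3.61, 3.24]
MSE = 6.9400/3 = 2.3133

2.3133


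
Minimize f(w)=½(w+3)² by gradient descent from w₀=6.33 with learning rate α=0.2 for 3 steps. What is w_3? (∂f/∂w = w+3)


step 1: grad = 6.33+3 = 9.33; w = 6.33 - 0.2·(9.33) = 4.464
step 2: grad = 4.464+3 = 7.464; w = 4.464 - 0.2·(7.464) = 2.9712
step 3: grad = 2.9712+3 = 5.9712; w = 2.9712 - 0.2·(5.9712) = 1.77696

1.77696


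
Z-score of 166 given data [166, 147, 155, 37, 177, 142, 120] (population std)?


μ = 134.8571, σ = 43.3373
z = (166 - 134.8571)/43.3373 = 0.7186

0.7186


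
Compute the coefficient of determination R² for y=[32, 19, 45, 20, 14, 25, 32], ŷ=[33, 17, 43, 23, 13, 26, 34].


ȳ = 26.7143
SS_res = Σ(y-ŷ)² = 24
SS_tot = Σ(y-ȳ)² = 659.43
R² = 1 - SS_res/SS_tot = 1 - 0.0364 = 0.9636

0.9636


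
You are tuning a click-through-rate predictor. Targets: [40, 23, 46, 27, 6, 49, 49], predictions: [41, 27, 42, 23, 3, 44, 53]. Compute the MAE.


Absolute errors: |40-41|=1, |23-27|=4, |46-42|=4, |27-23|=4, |6-3|=3, |49-44|=5, |49-53|=4
Sum = 25
MAE = 25/7 = 25/7

25/7


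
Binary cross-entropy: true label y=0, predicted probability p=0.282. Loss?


BCE = -[y·ln(p) + (1-y)·ln(1-p)]
= -0 - 1·ln(1-0.282)
= -ln(0.718) = 0.3313

0.3313


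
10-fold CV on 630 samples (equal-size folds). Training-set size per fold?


Fold size = 630/10 = 63
Training per fold = 630 - 63 = 567

567


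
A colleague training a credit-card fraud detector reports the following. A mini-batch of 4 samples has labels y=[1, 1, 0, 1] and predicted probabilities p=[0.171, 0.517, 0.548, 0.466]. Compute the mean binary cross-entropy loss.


L[0] = -ln(0.171) = 1.7661
L[1] = -ln(0.517) = 0.6597
L[2] = -ln(1-0.548) = -ln(0.452) = 0.7941
L[3] = -ln(0.466) = 0.7636
mean = (1.7661 + 0.6597 + 0.7941 + 0.7636)/4 = 0.9959

0.9959


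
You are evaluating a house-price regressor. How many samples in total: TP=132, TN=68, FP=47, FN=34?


Total = TP + TN + FP + FN
= 132 + 68 + 47 + 34
= 281
(Predicted positive: 179, predicted negative: 102)

281


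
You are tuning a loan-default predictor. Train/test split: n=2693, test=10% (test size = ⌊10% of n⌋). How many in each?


Test = ⌊2693·10/100⌋ = 269
Train = 2693 - 269 = 2424

Train: 2424, Test: 269


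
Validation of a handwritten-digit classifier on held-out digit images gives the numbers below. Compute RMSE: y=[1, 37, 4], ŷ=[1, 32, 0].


MSE = 41/3 = 13.6667
RMSE = √(41/3) = 3.6968

3.6968


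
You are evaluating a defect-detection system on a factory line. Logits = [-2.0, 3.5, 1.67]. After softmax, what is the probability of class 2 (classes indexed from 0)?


Exponentials: e^-2.0=0.1353, e^3.5=33.1155, e^1.67=5.3122
Sum = 38.563
Softmax = [0.0035, 0.8587, 0.1378]
p[2] = 5.3122/38.563 = 0.1378

0.1378


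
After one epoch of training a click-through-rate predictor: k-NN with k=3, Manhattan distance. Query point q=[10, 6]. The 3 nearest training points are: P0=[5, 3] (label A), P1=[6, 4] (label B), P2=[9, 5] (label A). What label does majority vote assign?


d(q,P0) = 8  (label A)
d(q,P1) = 6  (label B)
d(q,P2) = 2  (label A)
Votes: A=2, B=1
Majority → A

A


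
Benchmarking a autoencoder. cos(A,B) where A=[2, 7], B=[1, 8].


A·B = 2·1 + 7·8 = 58
‖A‖ = √53 = 7.2801, ‖B‖ = √65 = 8.0623
cos = 58/(√53·√65) = 58/√3445 = 0.9882

0.9882


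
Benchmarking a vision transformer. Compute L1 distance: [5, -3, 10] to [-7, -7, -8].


d = |5+ 7| + |-3+ 7| + |10+ 8|
  = 12 + 4 + 18
  = 34

34


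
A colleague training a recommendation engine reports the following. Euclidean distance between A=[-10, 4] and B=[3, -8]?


d = √((-10-3)² + (4+ 8)²)
  = √(169 + 144)
  = √313 = 17.6918

17.6918


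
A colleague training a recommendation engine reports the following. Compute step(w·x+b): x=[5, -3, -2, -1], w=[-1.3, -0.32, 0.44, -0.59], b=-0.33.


z = (5)·(-1.3) + (-3)·(-0.32) + (-2)·(0.44) + (-1)·(-0.59) - 0.33
  = -6.16
step(z) = 0 (z<0)

0


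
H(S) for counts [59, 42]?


Probabilities: [59/101, 42/101] ≈ [0.5842, 0.4158]
H = -((59/101)·log₂(59/101) + (42/101)·log₂(42/101))
  = 0.9795 bits

0.9795 bits


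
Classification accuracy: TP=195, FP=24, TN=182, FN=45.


Accuracy = (TP+TN)/(TP+TN+FP+FN)
= (195+182)/(446)
= 377/446 = 84.53%

84.53%


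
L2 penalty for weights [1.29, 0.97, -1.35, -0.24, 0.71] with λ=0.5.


‖w‖₂² = (1.29)² + (0.97)² + (-1.35)² + (-0.24)² + (0.71)²
     = 1.6641 + 0.9409 + 1.8225 + 0.0576 + 0.5041
     = 4.9892
λ·‖w‖₂² = 0.5·4.9892 = 2.4946

2.4946


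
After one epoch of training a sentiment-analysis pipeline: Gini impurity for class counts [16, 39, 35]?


Probabilities: [16/90, 39/90, 35/90] ≈ [0.1778, 0.4333, 0.3889]
Σpᵢ² = (256 + 1521 + 1225)/90² = 3002/8100
Gini = 1 - Σpᵢ² = 1 - 3002/8100 = 0.6294

0.6294


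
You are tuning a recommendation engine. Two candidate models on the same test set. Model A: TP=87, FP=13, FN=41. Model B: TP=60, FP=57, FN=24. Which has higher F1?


Model A: P=87/100=0.87, R=87/128=0.6797, F1=2PR/(P+R)=2TP/(2TP+FP+FN)=174/228=0.7632
Model B: P=60/117=0.5128, R=60/84=0.7143, F1=2PR/(P+R)=2TP/(2TP+FP+FN)=120/201=0.597
0.7632 > 0.597 → Model A

Model A


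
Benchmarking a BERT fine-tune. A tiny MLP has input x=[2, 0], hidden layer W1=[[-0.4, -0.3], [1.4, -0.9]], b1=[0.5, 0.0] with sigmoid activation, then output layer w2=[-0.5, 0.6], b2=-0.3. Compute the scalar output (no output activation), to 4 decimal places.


z1[0] = (-0.4)·(2) + (-0.3)·(0) + 0.5 = -0.3
z1[1] = (1.4)·(2) + (-0.9)·(0) + 0.0 = 2.8
h = sigmoid(z1) = [0.4256, 0.9427]
output = (-0.5)·(0.4256) + (0.6)·(0.9427) - 0.3 = 0.0528

0.0528


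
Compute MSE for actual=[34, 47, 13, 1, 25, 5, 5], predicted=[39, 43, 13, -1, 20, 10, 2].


Squared errors: (34-39)²=25, (47-43)²=16, (13-13)²=0, (1+ 1)²=4, (25-20)²=25, (5-10)²=25, (5-2)²=9
Sum = 104
MSE = 104/7 = 104/7

104/7


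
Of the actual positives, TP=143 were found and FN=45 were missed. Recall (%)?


Recall = TP/(TP+FN)
= 143/(143+45)
= 143/188 = 76.06%

76.06%


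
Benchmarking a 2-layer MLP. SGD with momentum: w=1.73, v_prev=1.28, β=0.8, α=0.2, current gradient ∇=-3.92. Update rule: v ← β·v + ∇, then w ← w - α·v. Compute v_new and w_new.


v_new = 0.8·1.28 - 3.92 = 1.024 - 3.92 = -2.896
w_new = 1.73 - 0.2·-2.896 = 1.73 + 0.5792 = 2.3092

v_new=-2.896, w_new=2.3092


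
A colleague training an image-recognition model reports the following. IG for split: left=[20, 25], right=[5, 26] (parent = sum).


Parent = [25, 51], H_parent = 0.9138
H_left = 0.9911 (n=45), H_right = 0.6374 (n=31)
H_children = (45/76)·0.9911 + (31/76)·0.6374 = 0.8468
IG = 0.9138 - 0.8468 = 0.067

0.067


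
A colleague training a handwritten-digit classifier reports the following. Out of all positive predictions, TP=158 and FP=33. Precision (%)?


Precision = TP/(TP+FP)
= 158/(158+33)
= 158/191 = 82.72%

82.72%


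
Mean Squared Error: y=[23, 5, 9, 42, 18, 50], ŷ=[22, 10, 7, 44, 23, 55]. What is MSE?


Squared errors: (23-22)²=1, (5-10)²=25, (9-7)²=4, (42-44)²=4, (18-23)²=25, (50-55)²=25
Sum = 84
MSE = 84/6 = 14

14


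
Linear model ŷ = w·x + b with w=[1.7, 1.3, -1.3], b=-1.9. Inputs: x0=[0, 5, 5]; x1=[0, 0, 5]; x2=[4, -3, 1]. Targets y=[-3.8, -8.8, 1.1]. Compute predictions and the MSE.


ŷ0 = (1.7)·(0) + (1.3)·(5) + (-1.3)·(5) - 1.9 = -1.9
ŷ1 = (1.7)·(0) + (1.3)·(0) + (-1.3)·(5) - 1.9 = -8.4
ŷ2 = (1.7)·(4) + (1.3)·(-3) + (-1.3)·(1) - 1.9 = -0.3
errors² = [3.61, 0.16, 1.96]
MSE = 5.7300/3 = 1.91

1.91


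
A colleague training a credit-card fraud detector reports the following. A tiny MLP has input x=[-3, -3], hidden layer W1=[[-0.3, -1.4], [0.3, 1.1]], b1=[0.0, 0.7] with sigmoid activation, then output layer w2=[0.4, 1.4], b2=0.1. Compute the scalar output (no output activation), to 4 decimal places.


z1[0] = (-0.3)·(-3) + (-1.4)·(-3) + 0.0 = 5.1
z1[1] = (0.3)·(-3) + (1.1)·(-3) + 0.7 = -3.5
h = sigmoid(z1) = [0.9939, 0.0293]
output = (0.4)·(0.9939) + (1.4)·(0.0293) + 0.1 = 0.5386

0.5386


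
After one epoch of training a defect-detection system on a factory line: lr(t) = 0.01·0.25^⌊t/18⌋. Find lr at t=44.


n_drops = ⌊44/18⌋ = 2
lr = 0.01·0.25^2 = 0.01·0.0625 = 0.000625

0.000625


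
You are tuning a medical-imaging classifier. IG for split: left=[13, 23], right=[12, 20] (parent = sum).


Parent = [25, 43], H_parent = 0.9488
H_left = 0.9436 (n=36), H_right = 0.9544 (n=32)
H_children = (36/68)·0.9436 + (32/68)·0.9544 = 0.9487
IG = 0.9488 - 0.9487 = 0.0001

0.0001


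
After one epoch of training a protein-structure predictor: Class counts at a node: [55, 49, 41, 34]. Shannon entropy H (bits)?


Probabilities: [55/179, 49/179, 41/179, 34/179] ≈ [0.3073, 0.2737, 0.2291, 0.1899]
H = -((55/179)·log₂(55/179) + (49/179)·log₂(49/179) + (41/179)·log₂(41/179) + (34/179)·log₂(34/179))
  = 1.977 bits

1.977 bits


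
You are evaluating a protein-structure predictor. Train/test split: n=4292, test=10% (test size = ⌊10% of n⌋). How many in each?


Test = ⌊4292·10/100⌋ = 429
Train = 4292 - 429 = 3863

Train: 3863, Test: 429


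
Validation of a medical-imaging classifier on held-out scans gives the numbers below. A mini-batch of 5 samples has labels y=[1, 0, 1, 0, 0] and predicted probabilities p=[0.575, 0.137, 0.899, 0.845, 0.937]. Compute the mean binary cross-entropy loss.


L[0] = -ln(0.575) = 0.5534
L[1] = -ln(1-0.137) = -ln(0.863) = 0.1473
L[2] = -ln(0.899) = 0.1065
L[3] = -ln(1-0.845) = -ln(0.155) = 1.8643
L[4] = -ln(1-0.937) = -ln(0.063) = 2.7646
mean = (0.5534 + 0.1473 + 0.1065 + 1.8643 + 2.7646)/5 = 1.0872

1.0872


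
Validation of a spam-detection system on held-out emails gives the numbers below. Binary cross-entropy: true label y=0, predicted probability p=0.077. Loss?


BCE = -[y·ln(p) + (1-y)·ln(1-p)]
= -0 - 1·ln(1-0.077)
= -ln(0.923) = 0.0801

0.0801


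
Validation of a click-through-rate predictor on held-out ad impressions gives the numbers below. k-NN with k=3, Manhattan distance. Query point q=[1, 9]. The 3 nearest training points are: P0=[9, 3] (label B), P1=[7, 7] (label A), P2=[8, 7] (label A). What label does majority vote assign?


d(q,P0) = 14  (label B)
d(q,P1) = 8  (label A)
d(q,P2) = 9  (label A)
Votes: A=2, B=1
Majority → A

A


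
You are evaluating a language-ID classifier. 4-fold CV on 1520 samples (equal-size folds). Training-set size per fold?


Fold size = 1520/4 = 380
Training per fold = 1520 - 380 = 1140

1140


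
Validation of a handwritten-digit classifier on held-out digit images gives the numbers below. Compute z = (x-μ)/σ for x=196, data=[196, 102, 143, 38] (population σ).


μ = 119.75, σ = 57.777
z = (196 - 119.75)/57.777 = 1.3197

1.3197


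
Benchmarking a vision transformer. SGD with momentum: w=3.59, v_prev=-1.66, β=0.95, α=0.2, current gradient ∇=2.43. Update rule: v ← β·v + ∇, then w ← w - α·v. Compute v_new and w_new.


v_new = 0.95·-1.66 + 2.43 = -1.577 + 2.43 = 0.853
w_new = 3.59 - 0.2·0.853 = 3.59 - 0.1706 = 3.4194

v_new=0.853, w_new=3.4194


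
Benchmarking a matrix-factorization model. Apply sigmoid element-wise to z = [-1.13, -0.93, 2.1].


σ(-1.13) = 1/(1+e^1.13) = 0.2442
σ(-0.93) = 1/(1+e^0.93) = 0.2829
σ(2.1) = 1/(1+e^-2.1) = 0.8909
result = [0.2442, 0.2829, 0.8909]

[0.2442, 0.2829, 0.8909]


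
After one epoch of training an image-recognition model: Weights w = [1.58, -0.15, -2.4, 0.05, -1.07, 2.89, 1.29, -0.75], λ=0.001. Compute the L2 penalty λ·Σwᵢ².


‖w‖₂² = (1.58)² + (-0.15)² + (-2.4)² + (0.05)² + (-1.07)² + (2.89)² + (1.29)² + (-0.75)²
     = 2.4964 + 0.0225 + 5.76 + 0.0025 + 1.1449 + 8.3521 + 1.6641 + 0.5625
     = 20.005
λ·‖w‖₂² = 0.001·20.005 = 0.020005

0.020005


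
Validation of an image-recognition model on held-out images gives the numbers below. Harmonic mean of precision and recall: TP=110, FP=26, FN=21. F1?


Precision = 110/136 = 0.8088
Recall = 110/131 = 0.8397
F1 = 2·P·R/(P+R) = 2·TP/(2·TP+FP+FN) = 220/(220+26+21) = 220/267 = 0.824

0.824


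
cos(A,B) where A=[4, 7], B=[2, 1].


A·B = 4·2 + 7·1 = 15
‖A‖ = √65 = 8.0623, ‖B‖ = √5 = 2.2361
cos = 15/(√65·√5) = 15/√325 = 0.8321

0.8321


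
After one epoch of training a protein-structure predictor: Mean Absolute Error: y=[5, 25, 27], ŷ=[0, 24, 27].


Absolute errors: |5-0|=5, |25-24|=1, |27-27|=0
Sum = 6
MAE = 6/3 = 2

2


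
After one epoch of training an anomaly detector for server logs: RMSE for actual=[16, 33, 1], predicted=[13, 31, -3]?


MSE = 29/3 = 9.6667
RMSE = √(29/3) = 3.1091

3.1091


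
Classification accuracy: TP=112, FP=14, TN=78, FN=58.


Accuracy = (TP+TN)/(TP+TN+FP+FN)
= (112+78)/(262)
= 190/262 = 72.52%

72.52%


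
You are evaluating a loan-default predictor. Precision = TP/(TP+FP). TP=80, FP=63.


Precision = TP/(TP+FP)
= 80/(80+63)
= 80/143 = 55.94%

55.94%


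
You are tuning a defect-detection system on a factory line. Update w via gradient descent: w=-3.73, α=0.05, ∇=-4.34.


w_new = w - α·∇
= -3.73 - 0.05·-4.34
= -3.73 + 0.217
= -3.513

-3.513


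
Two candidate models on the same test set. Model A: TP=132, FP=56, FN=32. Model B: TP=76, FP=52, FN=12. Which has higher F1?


Model A: P=132/188=0.7021, R=132/164=0.8049, F1=2PR/(P+R)=2TP/(2TP+FP+FN)=264/352=0.75
Model B: P=76/128=0.5938, R=76/88=0.8636, F1=2PR/(P+R)=2TP/(2TP+FP+FN)=152/216=0.7037
0.75 > 0.7037 → Model A

Model A


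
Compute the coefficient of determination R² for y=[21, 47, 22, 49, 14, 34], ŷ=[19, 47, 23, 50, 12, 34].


ȳ = 31.1667
SS_res = Σ(y-ŷ)² = 10
SS_tot = Σ(y-ȳ)² = 1058.83
R² = 1 - SS_res/SS_tot = 1 - 0.0094 = 0.9906

0.9906


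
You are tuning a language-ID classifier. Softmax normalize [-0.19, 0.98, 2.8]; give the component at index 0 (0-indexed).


Exponentials: e^-0.19=0.827, e^0.98=2.6645, e^2.8=16.4446
Sum = 19.9361
Softmax = [0.0415, 0.1337, 0.8249]
p[0] = 0.827/19.9361 = 0.0415

0.0415


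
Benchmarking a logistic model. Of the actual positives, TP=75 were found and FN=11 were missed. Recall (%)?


Recall = TP/(TP+FN)
= 75/(75+11)
= 75/86 = 87.21%

87.21%


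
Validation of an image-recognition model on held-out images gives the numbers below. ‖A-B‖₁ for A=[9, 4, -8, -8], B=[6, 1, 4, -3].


d = |9-6| + |4-1| + |-8-4| + |-8+ 3|
  = 3 + 3 + 12 + 5
  = 23

23


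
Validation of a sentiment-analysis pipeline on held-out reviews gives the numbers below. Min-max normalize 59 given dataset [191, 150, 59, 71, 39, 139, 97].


min=39, max=191
(59-39)/(191-39) = 20/152 = 0.1316

0.1316


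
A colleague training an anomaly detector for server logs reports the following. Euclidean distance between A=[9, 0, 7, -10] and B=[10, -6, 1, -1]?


d = √((9-10)² + (0+ 6)² + (7-1)² + (-10+ 1)²)
  = √(1 + 36 + 36 + 81)
  = √154 = 12.4097

12.4097


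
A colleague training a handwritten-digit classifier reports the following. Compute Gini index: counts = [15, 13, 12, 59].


Probabilities: [15/99, 13/99, 12/99, 59/99] ≈ [0.1515, 0.1313, 0.1212, 0.596]
Σpᵢ² = (225 + 169 + 144 + 3481)/99² = 4019/9801
Gini = 1 - Σpᵢ² = 1 - 4019/9801 = 0.5899

0.5899


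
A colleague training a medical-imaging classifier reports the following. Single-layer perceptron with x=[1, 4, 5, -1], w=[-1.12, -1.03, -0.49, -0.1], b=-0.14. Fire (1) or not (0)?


z = (1)·(-1.12) + (4)·(-1.03) + (5)·(-0.49) + (-1)·(-0.1) - 0.14
  = -7.73
step(z) = 0 (z<0)

0


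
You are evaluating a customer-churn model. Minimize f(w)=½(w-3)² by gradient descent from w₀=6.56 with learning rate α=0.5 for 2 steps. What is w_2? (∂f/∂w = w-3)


step 1: grad = 6.56-3 = 3.56; w = 6.56 - 0.5·(3.56) = 4.78
step 2: grad = 4.78-3 = 1.78; w = 4.78 - 0.5·(1.78) = 3.89

3.89


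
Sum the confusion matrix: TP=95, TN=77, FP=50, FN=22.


Total = TP + TN + FP + FN
= 95 + 77 + 50 + 22
= 244
(Predicted positive: 145, predicted negative: 99)

244


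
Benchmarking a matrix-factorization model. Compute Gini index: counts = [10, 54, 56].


Probabilities: [10/120, 54/120, 56/120] ≈ [0.0833, 0.45, 0.4667]
Σpᵢ² = (100 + 2916 + 3136)/120² = 6152/14400
Gini = 1 - Σpᵢ² = 1 - 6152/14400 = 0.5728

0.5728
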